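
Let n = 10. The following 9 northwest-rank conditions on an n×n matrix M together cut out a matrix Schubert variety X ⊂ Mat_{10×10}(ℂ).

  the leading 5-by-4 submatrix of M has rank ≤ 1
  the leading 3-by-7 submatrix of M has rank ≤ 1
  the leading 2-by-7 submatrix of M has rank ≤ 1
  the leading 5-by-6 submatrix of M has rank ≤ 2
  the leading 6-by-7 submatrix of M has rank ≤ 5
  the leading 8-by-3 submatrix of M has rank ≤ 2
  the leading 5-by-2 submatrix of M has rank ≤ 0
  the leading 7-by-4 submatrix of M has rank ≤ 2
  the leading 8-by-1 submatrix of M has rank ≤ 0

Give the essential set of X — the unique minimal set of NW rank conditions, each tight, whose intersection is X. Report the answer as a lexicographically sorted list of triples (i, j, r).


The tightest implied rank at each (i,j), from the 9 conditions:

  row 1: 0 | 0 | 1 | 1 | 1 | 1 | 1 | 1 | 1 | 1
  row 2: 0 | 0 | 1 | 1 | 1 | 1 | 1 | 2 | 2 | 2
  row 3: 0 | 0 | 1 | 1 | 1 | 1 | 1 | 2 | 3 | 3
  row 4: 0 | 0 | 1 | 1 | 2 | 2 | 2 | 3 | 4 | 4
  row 5: 0 | 0 | 1 | 1 | 2 | 2 | 3 | 4 | 5 | 5
  row 6: 0 | 1 | 2 | 2 | 3 | 3 | 4 | 5 | 6 | 6
  row 7: 0 | 1 | 2 | 2 | 3 | 4 | 5 | 6 | 7 | 7
  row 8: 0 | 1 | 2 | 3 | 4 | 5 | 6 | 7 | 8 | 8
  row 9: 1 | 2 | 3 | 4 | 5 | 6 | 7 | 8 | 9 | 9
  row 10: 1 | 2 | 3 | 4 | 5 | 6 | 7 | 8 | 9 | 10

second differences of R give the permutation w = (3, 8, 9, 5, 7, 2, 6, 4, 1, 10).

Fulton essential set (6 of the 25 Rothe cells):

[(3, 7, 1), (5, 2, 0), (5, 4, 1), (5, 6, 2), (7, 4, 2), (8, 1, 0)]


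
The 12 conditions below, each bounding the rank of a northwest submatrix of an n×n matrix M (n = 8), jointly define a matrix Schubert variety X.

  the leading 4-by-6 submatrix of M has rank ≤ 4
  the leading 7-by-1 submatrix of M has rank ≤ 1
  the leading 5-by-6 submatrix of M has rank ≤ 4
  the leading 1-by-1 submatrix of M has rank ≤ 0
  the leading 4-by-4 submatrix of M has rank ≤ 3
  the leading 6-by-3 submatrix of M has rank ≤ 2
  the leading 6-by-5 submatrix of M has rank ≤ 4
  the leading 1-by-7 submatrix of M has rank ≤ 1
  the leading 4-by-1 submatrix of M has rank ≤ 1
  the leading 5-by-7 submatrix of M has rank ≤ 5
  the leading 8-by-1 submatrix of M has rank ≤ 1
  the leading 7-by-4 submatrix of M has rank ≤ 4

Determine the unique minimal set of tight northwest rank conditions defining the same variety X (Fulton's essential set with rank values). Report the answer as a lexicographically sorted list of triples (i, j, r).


The tightest implied rank at each (i,j), from the 12 conditions:

  row 1: 0, 1, 1, 1, 1, 1, 1, 1
  row 2: 1, 2, 2, 2, 2, 2, 2, 2
  row 3: 1, 2, 2, 3, 3, 3, 3, 3
  row 4: 1, 2, 2, 3, 4, 4, 4, 4
  row 5: 1, 2, 2, 3, 4, 4, 5, 5
  row 6: 1, 2, 2, 3, 4, 5, 6, 6
  row 7: 1, 2, 3, 4, 5, 6, 7, 7
  row 8: 1, 2, 3, 4, 5, 6, 7, 8

reading off 1-entries of Δ²R: w = (2, 1, 4, 5, 7, 6, 3, 8).

D(w) has 6 cells with 3 SE-corners; essential set:

[(1, 1, 0), (5, 6, 4), (6, 3, 2)]


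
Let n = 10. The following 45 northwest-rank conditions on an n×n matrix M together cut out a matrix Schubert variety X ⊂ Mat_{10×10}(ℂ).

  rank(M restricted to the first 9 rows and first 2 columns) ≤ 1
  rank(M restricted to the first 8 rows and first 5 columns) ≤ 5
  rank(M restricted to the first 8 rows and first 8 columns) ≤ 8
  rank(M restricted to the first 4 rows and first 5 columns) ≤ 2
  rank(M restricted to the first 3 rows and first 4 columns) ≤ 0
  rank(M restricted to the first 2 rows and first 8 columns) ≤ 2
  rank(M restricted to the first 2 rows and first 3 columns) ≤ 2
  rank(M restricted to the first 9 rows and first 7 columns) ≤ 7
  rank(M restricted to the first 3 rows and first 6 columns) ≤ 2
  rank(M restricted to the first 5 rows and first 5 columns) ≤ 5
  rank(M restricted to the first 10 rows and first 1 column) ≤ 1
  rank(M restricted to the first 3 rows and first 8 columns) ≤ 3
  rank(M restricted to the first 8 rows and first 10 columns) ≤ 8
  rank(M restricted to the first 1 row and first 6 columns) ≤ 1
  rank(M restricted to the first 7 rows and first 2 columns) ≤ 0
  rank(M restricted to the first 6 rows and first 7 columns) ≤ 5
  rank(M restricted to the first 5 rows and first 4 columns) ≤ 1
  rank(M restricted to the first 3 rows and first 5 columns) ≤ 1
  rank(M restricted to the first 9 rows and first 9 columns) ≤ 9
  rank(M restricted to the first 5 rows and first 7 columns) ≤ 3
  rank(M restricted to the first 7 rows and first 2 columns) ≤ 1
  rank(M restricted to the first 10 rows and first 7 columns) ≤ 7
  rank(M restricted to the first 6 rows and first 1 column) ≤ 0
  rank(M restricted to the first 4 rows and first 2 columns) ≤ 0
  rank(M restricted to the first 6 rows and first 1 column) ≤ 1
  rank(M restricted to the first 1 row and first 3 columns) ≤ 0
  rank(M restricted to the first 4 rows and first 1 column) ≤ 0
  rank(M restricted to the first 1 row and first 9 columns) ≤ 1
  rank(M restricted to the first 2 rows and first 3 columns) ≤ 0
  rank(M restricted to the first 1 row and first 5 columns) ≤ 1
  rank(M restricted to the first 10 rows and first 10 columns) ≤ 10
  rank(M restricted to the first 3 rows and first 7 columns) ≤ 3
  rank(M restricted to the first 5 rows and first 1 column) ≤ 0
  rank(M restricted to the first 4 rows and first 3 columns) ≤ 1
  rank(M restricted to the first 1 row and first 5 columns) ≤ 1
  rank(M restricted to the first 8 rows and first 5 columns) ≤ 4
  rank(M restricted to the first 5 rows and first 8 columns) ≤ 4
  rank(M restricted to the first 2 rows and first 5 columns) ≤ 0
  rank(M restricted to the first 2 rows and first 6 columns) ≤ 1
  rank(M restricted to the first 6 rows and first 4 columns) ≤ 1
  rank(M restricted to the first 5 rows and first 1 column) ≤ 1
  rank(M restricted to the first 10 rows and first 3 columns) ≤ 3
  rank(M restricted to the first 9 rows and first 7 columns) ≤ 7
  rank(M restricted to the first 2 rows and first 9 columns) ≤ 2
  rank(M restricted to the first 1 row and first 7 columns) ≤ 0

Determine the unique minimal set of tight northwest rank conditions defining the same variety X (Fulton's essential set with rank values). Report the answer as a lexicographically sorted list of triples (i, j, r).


Reconstructing r_w from the 45 given conditions:

  0 | 0 | 0 | 0 | 0 | 0 | 0 | 1 | 1 | 1
  0 | 0 | 0 | 0 | 0 | 1 | 1 | 2 | 2 | 2
  0 | 0 | 0 | 0 | 1 | 2 | 2 | 3 | 3 | 3
  0 | 0 | 1 | 1 | 2 | 3 | 3 | 4 | 4 | 4
  0 | 0 | 1 | 1 | 2 | 3 | 3 | 4 | 5 | 5
  0 | 0 | 1 | 1 | 2 | 3 | 4 | 5 | 6 | 6
  0 | 0 | 1 | 2 | 3 | 4 | 5 | 6 | 7 | 7
  1 | 1 | 2 | 3 | 4 | 5 | 6 | 7 | 8 | 8
  1 | 1 | 2 | 3 | 4 | 5 | 6 | 7 | 8 | 9
  1 | 2 | 3 | 4 | 5 | 6 | 7 | 8 | 9 | 10

reading off 1-entries of Δ²R: w = (8, 6, 5, 3, 9, 7, 4, 1, 10, 2).

7 SE-corners of the 28-cell Rothe diagram give Ess(w):

[(1, 7, 0), (2, 5, 0), (3, 4, 0), (5, 7, 3), (6, 4, 1), (7, 2, 0), (9, 2, 1)]


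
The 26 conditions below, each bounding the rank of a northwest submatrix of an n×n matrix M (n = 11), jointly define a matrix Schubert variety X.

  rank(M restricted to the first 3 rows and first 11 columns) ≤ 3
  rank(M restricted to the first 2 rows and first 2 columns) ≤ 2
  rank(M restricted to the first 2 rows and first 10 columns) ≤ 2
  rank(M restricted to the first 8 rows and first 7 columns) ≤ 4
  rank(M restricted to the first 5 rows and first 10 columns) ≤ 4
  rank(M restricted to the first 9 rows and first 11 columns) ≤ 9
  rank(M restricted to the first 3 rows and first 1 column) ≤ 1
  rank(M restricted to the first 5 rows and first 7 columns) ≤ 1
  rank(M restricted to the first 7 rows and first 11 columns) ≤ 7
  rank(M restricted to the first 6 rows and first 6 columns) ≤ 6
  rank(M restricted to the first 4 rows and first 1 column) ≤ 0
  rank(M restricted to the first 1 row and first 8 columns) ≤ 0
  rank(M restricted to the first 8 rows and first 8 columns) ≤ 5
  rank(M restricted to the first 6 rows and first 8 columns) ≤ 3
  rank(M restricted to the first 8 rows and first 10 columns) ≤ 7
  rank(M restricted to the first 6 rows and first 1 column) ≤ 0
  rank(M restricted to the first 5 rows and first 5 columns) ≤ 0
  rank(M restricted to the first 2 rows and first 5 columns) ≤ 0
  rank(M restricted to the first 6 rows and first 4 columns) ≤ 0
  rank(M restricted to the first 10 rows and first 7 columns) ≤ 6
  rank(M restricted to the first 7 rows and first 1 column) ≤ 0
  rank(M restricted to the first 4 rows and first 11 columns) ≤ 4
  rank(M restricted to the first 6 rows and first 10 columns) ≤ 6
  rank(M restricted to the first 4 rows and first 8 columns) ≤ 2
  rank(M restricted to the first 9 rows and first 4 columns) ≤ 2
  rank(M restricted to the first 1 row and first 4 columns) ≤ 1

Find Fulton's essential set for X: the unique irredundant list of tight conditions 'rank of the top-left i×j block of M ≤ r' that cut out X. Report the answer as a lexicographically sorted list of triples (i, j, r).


Computing R[i][j] = min implied NW-rank bound (n=11, 26 conditions):

  R[1]: 0 0 0 0 0 0 0 0 1 1 1
  R[2]: 0 0 0 0 0 1 1 1 2 2 2
  R[3]: 0 0 0 0 0 1 1 2 3 3 3
  R[4]: 0 0 0 0 0 1 1 2 3 4 4
  R[5]: 0 0 0 0 0 1 1 2 3 4 5
  R[6]: 0 0 0 0 1 2 2 3 4 5 6
  R[7]: 0 1 1 1 2 3 3 4 5 6 7
  R[8]: 1 2 2 2 3 4 4 5 6 7 8
  R[9]: 1 2 2 2 3 4 5 6 7 8 9
  R[10]: 1 2 3 3 4 5 6 7 8 9 10
  R[11]: 1 2 3 4 5 6 7 8 9 10 11

giving w = (9, 6, 8, 10, 11, 5, 2, 1, 7, 3, 4) via Δ²R.

ℓ(w)=38; the 6 essential cells (i,j,r):

[(1, 8, 0), (5, 5, 0), (5, 7, 1), (6, 4, 0), (7, 1, 0), (9, 4, 2)]


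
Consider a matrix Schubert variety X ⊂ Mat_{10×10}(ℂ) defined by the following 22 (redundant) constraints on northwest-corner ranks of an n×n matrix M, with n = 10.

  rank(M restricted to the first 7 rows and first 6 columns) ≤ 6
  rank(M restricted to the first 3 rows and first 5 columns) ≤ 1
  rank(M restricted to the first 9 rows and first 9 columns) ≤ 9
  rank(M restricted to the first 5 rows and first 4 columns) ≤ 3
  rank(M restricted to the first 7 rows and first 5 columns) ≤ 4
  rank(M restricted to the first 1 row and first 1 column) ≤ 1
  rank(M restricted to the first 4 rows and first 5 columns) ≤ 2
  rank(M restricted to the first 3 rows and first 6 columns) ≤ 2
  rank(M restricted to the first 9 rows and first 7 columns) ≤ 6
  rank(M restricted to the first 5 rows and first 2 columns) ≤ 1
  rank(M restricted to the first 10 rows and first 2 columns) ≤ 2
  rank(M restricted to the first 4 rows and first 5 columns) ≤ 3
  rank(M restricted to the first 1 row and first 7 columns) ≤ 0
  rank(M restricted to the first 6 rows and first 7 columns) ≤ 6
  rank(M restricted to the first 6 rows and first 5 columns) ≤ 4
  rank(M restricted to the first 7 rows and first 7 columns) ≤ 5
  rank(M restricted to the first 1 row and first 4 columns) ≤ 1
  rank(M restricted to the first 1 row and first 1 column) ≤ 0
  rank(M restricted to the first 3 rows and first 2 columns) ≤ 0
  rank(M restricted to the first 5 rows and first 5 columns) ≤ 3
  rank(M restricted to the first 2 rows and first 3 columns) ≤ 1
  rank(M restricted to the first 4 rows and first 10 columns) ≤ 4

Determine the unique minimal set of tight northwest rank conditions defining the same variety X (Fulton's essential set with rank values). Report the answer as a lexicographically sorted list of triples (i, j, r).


Propagating the 22 rank bounds to every northwest block:

  R[1]: 0 0 0 0 0 0 0 1 1 1
  R[2]: 0 0 1 1 1 1 1 2 2 2
  R[3]: 0 0 1 1 1 2 2 3 3 3
  R[4]: 1 1 2 2 2 3 3 4 4 4
  R[5]: 1 1 2 3 3 4 4 5 5 5
  R[6]: 1 2 3 4 4 5 5 6 6 6
  R[7]: 1 2 3 4 4 5 5 6 7 7
  R[8]: 1 2 3 4 5 6 6 7 8 8
  R[9]: 1 2 3 4 5 6 6 7 8 9
  R[10]: 1 2 3 4 5 6 7 8 9 10

giving w = (8, 3, 6, 1, 4, 2, 9, 5, 10, 7) via Δ²R.

7 SE-corners of the 17-cell Rothe diagram give Ess(w):

[(1, 7, 0), (3, 2, 0), (3, 5, 1), (5, 2, 1), (7, 5, 4), (7, 7, 5), (9, 7, 6)]


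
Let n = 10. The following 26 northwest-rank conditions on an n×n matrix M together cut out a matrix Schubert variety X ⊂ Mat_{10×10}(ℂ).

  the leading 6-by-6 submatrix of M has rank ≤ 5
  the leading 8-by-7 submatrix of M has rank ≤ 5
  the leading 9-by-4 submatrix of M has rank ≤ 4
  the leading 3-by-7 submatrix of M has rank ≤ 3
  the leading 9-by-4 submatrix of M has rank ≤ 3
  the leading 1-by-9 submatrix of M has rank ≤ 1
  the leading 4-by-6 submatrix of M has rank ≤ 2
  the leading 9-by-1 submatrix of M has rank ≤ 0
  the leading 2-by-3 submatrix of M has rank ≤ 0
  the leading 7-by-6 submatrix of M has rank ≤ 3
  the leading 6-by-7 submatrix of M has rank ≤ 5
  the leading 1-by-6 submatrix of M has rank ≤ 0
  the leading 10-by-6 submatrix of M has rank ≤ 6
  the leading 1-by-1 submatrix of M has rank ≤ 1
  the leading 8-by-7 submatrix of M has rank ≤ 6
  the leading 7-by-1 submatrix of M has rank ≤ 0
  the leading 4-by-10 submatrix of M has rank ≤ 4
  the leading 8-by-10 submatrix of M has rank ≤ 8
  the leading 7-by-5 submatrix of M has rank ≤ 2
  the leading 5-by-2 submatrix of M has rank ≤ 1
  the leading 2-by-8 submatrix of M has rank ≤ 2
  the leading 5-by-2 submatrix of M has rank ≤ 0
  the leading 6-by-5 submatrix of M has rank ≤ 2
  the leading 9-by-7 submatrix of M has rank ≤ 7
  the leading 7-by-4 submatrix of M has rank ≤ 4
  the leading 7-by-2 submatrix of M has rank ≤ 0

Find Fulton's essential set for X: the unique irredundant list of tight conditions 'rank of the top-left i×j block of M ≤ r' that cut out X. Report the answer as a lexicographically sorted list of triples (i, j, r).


The tightest implied rank at each (i,j), from the 26 conditions:

  i=1: 0, 0, 0, 0, 0, 0, 1, 1, 1, 1
  i=2: 0, 0, 0, 1, 1, 1, 2, 2, 2, 2
  i=3: 0, 0, 1, 2, 2, 2, 3, 3, 3, 3
  i=4: 0, 0, 1, 2, 2, 2, 3, 4, 4, 4
  i=5: 0, 0, 1, 2, 2, 3, 4, 5, 5, 5
  i=6: 0, 0, 1, 2, 2, 3, 4, 5, 6, 6
  i=7: 0, 0, 1, 2, 2, 3, 4, 5, 6, 7
  i=8: 0, 1, 2, 3, 3, 4, 5, 6, 7, 8
  i=9: 0, 1, 2, 3, 4, 5, 6, 7, 8, 9
  i=10: 1, 2, 3, 4, 5, 6, 7, 8, 9, 10

giving w = (7, 4, 3, 8, 6, 9, 10, 2, 5, 1) via Δ²R.

|D(w)|=26, |Ess(w)|=6:

[(1, 6, 0), (2, 3, 0), (4, 6, 2), (7, 2, 0), (7, 5, 2), (9, 1, 0)]


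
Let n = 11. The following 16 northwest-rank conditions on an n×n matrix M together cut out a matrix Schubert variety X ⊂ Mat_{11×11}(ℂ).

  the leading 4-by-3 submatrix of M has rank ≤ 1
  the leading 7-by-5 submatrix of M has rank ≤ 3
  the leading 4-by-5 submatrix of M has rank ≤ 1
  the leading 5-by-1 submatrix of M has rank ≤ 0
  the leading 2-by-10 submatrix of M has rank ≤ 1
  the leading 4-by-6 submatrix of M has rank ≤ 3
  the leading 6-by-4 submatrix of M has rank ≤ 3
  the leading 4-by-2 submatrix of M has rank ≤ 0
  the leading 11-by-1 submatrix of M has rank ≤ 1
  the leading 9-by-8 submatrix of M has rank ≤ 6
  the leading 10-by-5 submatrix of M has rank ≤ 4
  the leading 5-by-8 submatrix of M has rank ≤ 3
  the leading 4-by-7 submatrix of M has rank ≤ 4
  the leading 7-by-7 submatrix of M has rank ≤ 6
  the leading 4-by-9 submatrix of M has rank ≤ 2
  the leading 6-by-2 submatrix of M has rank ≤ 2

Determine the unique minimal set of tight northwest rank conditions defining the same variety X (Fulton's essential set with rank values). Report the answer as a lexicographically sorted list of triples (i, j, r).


Recovering R(i,j) via the rank-extension bound from the 16 conditions:

  0  0  1  1  1  1  1  1  1  1  1
  0  0  1  1  1  1  1  1  1  1  2
  0  0  1  1  1  2  2  2  2  2  3
  0  0  1  1  1  2  2  2  2  3  4
  0  1  2  2  2  3  3  3  3  4  5
  1  2  3  3  3  4  4  4  4  5  6
  1  2  3  3  3  4  5  5  5  6  7
  1  2  3  4  4  5  6  6  6  7  8
  1  2  3  4  4  5  6  6  7  8  9
  1  2  3  4  4  5  6  7  8  9  10
  1  2  3  4  5  6  7  8  9  10  11

so w = (3, 11, 6, 10, 2, 1, 7, 4, 9, 8, 5).

Rothe diagram D(w) (28 cells), 8 SE-corners (essential conditions):

[(2, 10, 1), (4, 2, 0), (4, 5, 1), (4, 9, 2), (5, 1, 0), (7, 5, 3), (9, 8, 6), (10, 5, 4)]


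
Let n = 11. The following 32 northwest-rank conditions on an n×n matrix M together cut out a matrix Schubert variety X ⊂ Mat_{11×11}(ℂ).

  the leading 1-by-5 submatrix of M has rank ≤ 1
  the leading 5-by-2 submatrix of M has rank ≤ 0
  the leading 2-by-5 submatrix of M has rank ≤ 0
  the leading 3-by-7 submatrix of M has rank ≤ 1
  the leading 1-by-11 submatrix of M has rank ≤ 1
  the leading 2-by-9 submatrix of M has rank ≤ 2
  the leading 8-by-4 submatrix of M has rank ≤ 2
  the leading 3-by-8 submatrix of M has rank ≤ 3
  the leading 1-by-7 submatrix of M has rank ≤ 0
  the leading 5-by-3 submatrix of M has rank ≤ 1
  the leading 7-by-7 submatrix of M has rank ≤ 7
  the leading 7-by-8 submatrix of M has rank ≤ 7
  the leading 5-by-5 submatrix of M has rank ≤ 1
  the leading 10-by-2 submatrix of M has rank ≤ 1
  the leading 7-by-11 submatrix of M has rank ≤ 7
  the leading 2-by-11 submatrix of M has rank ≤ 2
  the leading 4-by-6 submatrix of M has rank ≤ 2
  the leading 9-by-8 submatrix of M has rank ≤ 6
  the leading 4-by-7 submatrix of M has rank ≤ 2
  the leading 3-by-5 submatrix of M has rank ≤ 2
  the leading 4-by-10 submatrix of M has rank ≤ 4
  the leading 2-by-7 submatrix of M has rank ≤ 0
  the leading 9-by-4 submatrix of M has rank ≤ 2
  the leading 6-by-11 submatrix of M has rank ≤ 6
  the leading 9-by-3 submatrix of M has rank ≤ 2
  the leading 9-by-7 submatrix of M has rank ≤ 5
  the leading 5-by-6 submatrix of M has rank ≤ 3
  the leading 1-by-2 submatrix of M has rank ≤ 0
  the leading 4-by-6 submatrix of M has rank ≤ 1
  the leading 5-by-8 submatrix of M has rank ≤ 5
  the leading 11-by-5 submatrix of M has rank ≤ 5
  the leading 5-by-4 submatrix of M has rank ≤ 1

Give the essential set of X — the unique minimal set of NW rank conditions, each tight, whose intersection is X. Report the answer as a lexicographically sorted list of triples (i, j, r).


The tightest implied rank at each (i,j), from the 32 conditions:

  i=1: 0 | 0 | 0 | 0 | 0 | 0 | 0 | 1 | 1 | 1 | 1
  i=2: 0 | 0 | 0 | 0 | 0 | 0 | 0 | 1 | 2 | 2 | 2
  i=3: 0 | 0 | 1 | 1 | 1 | 1 | 1 | 2 | 3 | 3 | 3
  i=4: 0 | 0 | 1 | 1 | 1 | 1 | 2 | 3 | 4 | 4 | 4
  i=5: 0 | 0 | 1 | 1 | 1 | 2 | 3 | 4 | 5 | 5 | 5
  i=6: 1 | 1 | 2 | 2 | 2 | 3 | 4 | 5 | 6 | 6 | 6
  i=7: 1 | 1 | 2 | 2 | 3 | 4 | 5 | 6 | 7 | 7 | 7
  i=8: 1 | 1 | 2 | 2 | 3 | 4 | 5 | 6 | 7 | 8 | 8
  i=9: 1 | 1 | 2 | 2 | 3 | 4 | 5 | 6 | 7 | 8 | 9
  i=10: 1 | 1 | 2 | 3 | 4 | 5 | 6 | 7 | 8 | 9 | 10
  i=11: 1 | 2 | 3 | 4 | 5 | 6 | 7 | 8 | 9 | 10 | 11

hence w(1..11) = (8, 9, 3, 7, 6, 1, 5, 10, 11, 4, 2).

|D(w)|=32, |Ess(w)|=6:

[(2, 7, 0), (4, 6, 1), (5, 2, 0), (5, 5, 1), (9, 4, 2), (10, 2, 1)]


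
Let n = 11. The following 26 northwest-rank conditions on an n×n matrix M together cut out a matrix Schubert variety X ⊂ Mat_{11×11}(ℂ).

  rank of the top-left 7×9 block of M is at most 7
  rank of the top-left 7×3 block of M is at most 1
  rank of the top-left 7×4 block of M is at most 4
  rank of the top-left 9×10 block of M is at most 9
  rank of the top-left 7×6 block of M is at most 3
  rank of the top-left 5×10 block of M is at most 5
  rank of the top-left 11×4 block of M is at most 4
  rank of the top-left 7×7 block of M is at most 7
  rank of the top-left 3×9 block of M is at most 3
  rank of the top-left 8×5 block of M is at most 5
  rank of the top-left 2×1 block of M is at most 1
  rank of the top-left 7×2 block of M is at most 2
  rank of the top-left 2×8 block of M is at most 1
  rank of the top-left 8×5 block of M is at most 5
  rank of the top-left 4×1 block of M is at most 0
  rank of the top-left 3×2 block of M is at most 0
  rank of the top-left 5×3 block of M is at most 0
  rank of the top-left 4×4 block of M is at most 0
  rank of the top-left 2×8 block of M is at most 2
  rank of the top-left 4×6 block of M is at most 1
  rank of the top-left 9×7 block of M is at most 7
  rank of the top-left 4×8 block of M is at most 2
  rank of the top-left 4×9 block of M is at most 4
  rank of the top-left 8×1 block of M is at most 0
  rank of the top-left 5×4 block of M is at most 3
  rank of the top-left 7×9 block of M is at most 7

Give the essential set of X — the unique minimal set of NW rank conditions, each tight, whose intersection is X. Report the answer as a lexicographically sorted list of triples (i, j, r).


The tightest implied rank at each (i,j), from the 26 conditions:

  row 1: 0 | 0 | 0 | 0 | 1 | 1 | 1 | 1 | 1 | 1 | 1
  row 2: 0 | 0 | 0 | 0 | 1 | 1 | 1 | 1 | 2 | 2 | 2
  row 3: 0 | 0 | 0 | 0 | 1 | 1 | 2 | 2 | 3 | 3 | 3
  row 4: 0 | 0 | 0 | 0 | 1 | 1 | 2 | 2 | 3 | 4 | 4
  row 5: 0 | 0 | 0 | 1 | 2 | 2 | 3 | 3 | 4 | 5 | 5
  row 6: 0 | 1 | 1 | 2 | 3 | 3 | 4 | 4 | 5 | 6 | 6
  row 7: 0 | 1 | 1 | 2 | 3 | 3 | 4 | 5 | 6 | 7 | 7
  row 8: 0 | 1 | 2 | 3 | 4 | 4 | 5 | 6 | 7 | 8 | 8
  row 9: 1 | 2 | 3 | 4 | 5 | 5 | 6 | 7 | 8 | 9 | 9
  row 10: 1 | 2 | 3 | 4 | 5 | 6 | 7 | 8 | 9 | 10 | 10
  row 11: 1 | 2 | 3 | 4 | 5 | 6 | 7 | 8 | 9 | 10 | 11

giving w = (5, 9, 7, 10, 4, 2, 8, 3, 1, 6, 11) via Δ²R.

D(w) has 30 cells with 8 SE-corners; essential set:

[(2, 8, 1), (4, 4, 0), (4, 6, 1), (4, 8, 2), (5, 3, 0), (7, 3, 1), (7, 6, 3), (8, 1, 0)]


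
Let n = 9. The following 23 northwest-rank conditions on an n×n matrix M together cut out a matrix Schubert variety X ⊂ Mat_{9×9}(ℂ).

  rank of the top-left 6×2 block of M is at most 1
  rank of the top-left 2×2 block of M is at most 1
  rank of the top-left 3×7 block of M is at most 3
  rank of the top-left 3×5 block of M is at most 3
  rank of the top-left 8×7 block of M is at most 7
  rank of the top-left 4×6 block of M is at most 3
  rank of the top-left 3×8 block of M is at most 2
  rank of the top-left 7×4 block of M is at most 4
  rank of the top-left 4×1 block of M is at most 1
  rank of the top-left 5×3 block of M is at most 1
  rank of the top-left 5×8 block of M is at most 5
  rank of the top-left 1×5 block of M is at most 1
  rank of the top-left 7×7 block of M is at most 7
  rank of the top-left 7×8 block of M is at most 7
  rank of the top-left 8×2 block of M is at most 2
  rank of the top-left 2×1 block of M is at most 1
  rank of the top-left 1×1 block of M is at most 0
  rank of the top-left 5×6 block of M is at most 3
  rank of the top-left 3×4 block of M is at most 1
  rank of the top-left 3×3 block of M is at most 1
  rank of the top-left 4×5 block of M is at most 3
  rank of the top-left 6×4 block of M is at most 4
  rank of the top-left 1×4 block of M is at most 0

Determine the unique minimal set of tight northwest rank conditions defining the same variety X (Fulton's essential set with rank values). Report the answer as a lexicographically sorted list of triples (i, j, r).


Propagating the 23 rank bounds to every northwest block:

  i=1: 0 0 0 0 1 1 1 1 1
  i=2: 1 1 1 1 2 2 2 2 2
  i=3: 1 1 1 1 2 2 2 2 3
  i=4: 1 1 1 2 3 3 3 3 4
  i=5: 1 1 1 2 3 3 4 4 5
  i=6: 1 1 2 3 4 4 5 5 6
  i=7: 1 2 3 4 5 5 6 6 7
  i=8: 1 2 3 4 5 6 7 7 8
  i=9: 1 2 3 4 5 6 7 8 9

so w = (5, 1, 9, 4, 7, 3, 2, 6, 8).

D(w) has 16 cells with 6 SE-corners; essential set:

[(1, 4, 0), (3, 4, 1), (3, 8, 2), (5, 3, 1), (5, 6, 3), (6, 2, 1)]


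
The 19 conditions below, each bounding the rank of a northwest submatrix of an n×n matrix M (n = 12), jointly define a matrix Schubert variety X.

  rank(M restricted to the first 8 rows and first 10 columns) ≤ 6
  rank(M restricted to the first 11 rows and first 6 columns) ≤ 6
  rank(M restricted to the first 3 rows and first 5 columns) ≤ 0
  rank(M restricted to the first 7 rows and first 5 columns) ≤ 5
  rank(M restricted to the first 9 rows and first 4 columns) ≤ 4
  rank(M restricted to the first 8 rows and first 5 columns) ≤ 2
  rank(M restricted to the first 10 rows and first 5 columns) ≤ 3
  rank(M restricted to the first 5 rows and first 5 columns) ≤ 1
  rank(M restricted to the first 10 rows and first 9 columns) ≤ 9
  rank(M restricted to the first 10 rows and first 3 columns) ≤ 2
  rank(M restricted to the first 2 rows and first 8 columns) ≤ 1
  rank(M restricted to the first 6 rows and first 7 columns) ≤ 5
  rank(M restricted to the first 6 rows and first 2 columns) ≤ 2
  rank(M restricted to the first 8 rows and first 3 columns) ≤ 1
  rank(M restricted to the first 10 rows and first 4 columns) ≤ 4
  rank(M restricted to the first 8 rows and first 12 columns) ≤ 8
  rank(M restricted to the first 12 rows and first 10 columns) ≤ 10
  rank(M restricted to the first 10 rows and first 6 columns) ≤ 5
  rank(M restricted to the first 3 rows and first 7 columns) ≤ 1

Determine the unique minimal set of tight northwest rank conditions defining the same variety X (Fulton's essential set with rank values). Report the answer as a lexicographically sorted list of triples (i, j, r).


The tightest implied rank at each (i,j), from the 19 conditions:

  0  0  0  0  0  1  1  1  1  1  1  1
  0  0  0  0  0  1  1  1  2  2  2  2
  0  0  0  0  0  1  1  2  3  3  3  3
  1  1  1  1  1  2  2  3  4  4  4  4
  1  1  1  1  1  2  3  4  5  5  5  5
  1  1  1  2  2  3  4  5  6  6  6  6
  1  1  1  2  2  3  4  5  6  6  7  7
  1  1  1  2  2  3  4  5  6  6  7  8
  1  2  2  3  3  4  5  6  7  7  8  9
  1  2  2  3  3  4  5  6  7  8  9  10
  1  2  3  4  4  5  6  7  8  9  10  11
  1  2  3  4  5  6  7  8  9  10  11  12

giving w = (6, 9, 8, 1, 7, 4, 11, 12, 2, 10, 3, 5) via Δ²R.

ℓ(w)=34; the 9 essential cells (i,j,r):

[(2, 8, 1), (3, 5, 0), (3, 7, 1), (5, 5, 1), (8, 3, 1), (8, 5, 2), (8, 10, 6), (10, 3, 2), (10, 5, 3)]


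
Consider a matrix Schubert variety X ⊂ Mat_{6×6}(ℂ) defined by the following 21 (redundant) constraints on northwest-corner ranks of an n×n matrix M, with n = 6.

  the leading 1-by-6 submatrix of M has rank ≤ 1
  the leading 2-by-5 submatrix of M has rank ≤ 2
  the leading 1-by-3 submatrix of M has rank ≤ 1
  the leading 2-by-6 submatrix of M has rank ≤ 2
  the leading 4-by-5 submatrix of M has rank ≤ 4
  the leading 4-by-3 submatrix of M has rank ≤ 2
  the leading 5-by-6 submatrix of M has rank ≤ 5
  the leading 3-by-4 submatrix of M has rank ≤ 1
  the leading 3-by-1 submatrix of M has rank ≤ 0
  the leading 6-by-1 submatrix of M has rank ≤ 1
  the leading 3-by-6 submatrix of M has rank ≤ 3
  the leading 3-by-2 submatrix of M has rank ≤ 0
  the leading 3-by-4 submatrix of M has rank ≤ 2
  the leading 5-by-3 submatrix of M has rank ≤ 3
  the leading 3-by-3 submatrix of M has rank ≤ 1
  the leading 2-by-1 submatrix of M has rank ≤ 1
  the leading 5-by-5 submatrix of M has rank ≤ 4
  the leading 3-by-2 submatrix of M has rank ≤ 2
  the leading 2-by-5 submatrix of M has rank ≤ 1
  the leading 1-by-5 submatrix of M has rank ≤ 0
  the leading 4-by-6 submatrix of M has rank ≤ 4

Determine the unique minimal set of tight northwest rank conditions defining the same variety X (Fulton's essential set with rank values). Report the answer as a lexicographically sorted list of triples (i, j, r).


The tightest implied rank at each (i,j), from the 21 conditions:

  0, 0, 0, 0, 0, 1
  0, 0, 1, 1, 1, 2
  0, 0, 1, 1, 2, 3
  1, 1, 2, 2, 3, 4
  1, 2, 3, 3, 4, 5
  1, 2, 3, 4, 5, 6

hence w(1..6) = (6, 3, 5, 1, 2, 4).

D(w) has 10 cells with 3 SE-corners; essential set:

[(1, 5, 0), (3, 2, 0), (3, 4, 1)]


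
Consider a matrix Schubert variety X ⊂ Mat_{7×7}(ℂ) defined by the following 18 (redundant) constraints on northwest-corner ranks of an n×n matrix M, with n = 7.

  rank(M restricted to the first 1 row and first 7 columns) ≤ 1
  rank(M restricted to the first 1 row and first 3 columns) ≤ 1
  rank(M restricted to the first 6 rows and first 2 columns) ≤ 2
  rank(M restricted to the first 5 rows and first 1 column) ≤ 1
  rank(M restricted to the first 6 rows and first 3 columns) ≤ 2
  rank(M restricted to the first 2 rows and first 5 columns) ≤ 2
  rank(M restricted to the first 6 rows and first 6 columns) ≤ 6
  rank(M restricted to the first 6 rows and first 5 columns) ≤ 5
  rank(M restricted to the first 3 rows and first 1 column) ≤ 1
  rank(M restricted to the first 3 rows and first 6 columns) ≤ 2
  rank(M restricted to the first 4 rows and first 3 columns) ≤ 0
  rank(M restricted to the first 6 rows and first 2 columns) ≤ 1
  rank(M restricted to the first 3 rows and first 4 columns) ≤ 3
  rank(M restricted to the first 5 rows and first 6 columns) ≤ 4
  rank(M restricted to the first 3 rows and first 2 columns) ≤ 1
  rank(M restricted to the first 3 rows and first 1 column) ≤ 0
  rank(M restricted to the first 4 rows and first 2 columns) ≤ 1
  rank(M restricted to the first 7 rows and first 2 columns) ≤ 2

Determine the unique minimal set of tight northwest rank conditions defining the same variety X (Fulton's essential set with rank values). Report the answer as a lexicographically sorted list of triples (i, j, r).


Rank table r_w(7×7) implied by the 18 constraints:

  0  0  0  1  1  1  1
  0  0  0  1  2  2  2
  0  0  0  1  2  2  3
  0  0  0  1  2  3  4
  1  1  1  2  3  4  5
  1  1  2  3  4  5  6
  1  2  3  4  5  6  7

second differences of R give the permutation w = (4, 5, 7, 6, 1, 3, 2).

Rothe diagram D(w) (14 cells), 3 SE-corners (essential conditions):

[(3, 6, 2), (4, 3, 0), (6, 2, 1)]


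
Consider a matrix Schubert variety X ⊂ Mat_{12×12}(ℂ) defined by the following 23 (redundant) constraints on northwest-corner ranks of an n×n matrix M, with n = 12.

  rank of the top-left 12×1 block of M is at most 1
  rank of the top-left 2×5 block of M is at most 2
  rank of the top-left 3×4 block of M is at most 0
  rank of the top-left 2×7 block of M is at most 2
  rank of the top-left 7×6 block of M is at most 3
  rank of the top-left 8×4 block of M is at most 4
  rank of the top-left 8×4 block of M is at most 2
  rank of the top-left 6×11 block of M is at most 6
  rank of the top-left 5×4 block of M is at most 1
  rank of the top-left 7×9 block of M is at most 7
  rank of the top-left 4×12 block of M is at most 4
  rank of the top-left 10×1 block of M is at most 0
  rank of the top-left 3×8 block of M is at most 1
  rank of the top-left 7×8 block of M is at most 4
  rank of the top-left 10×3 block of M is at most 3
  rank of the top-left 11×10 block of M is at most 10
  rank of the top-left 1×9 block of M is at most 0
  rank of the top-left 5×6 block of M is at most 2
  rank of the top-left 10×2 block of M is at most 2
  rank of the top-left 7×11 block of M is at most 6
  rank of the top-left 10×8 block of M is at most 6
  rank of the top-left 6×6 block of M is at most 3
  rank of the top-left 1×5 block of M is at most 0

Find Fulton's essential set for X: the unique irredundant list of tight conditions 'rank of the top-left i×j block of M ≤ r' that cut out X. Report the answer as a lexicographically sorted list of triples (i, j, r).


Recovering R(i,j) via the rank-extension bound from the 23 conditions:

  i=1: 0, 0, 0, 0, 0, 0, 0, 0, 0, 1, 1, 1
  i=2: 0, 0, 0, 0, 1, 1, 1, 1, 1, 2, 2, 2
  i=3: 0, 0, 0, 0, 1, 1, 1, 1, 2, 3, 3, 3
  i=4: 0, 1, 1, 1, 2, 2, 2, 2, 3, 4, 4, 4
  i=5: 0, 1, 1, 1, 2, 2, 3, 3, 4, 5, 5, 5
  i=6: 0, 1, 2, 2, 3, 3, 4, 4, 5, 6, 6, 6
  i=7: 0, 1, 2, 2, 3, 3, 4, 4, 5, 6, 6, 7
  i=8: 0, 1, 2, 2, 3, 4, 5, 5, 6, 7, 7, 8
  i=9: 0, 1, 2, 3, 4, 5, 6, 6, 7, 8, 8, 9
  i=10: 0, 1, 2, 3, 4, 5, 6, 6, 7, 8, 9, 10
  i=11: 1, 2, 3, 4, 5, 6, 7, 7, 8, 9, 10, 11
  i=12: 1, 2, 3, 4, 5, 6, 7, 8, 9, 10, 11, 12

so w = (10, 5, 9, 2, 7, 3, 12, 6, 4, 11, 1, 8).

|D(w)|=36, |Ess(w)|=11:

[(1, 9, 0), (3, 4, 0), (3, 8, 1), (5, 4, 1), (5, 6, 2), (7, 6, 3), (7, 8, 4), (7, 11, 6), (8, 4, 2), (10, 1, 0), (10, 8, 6)]


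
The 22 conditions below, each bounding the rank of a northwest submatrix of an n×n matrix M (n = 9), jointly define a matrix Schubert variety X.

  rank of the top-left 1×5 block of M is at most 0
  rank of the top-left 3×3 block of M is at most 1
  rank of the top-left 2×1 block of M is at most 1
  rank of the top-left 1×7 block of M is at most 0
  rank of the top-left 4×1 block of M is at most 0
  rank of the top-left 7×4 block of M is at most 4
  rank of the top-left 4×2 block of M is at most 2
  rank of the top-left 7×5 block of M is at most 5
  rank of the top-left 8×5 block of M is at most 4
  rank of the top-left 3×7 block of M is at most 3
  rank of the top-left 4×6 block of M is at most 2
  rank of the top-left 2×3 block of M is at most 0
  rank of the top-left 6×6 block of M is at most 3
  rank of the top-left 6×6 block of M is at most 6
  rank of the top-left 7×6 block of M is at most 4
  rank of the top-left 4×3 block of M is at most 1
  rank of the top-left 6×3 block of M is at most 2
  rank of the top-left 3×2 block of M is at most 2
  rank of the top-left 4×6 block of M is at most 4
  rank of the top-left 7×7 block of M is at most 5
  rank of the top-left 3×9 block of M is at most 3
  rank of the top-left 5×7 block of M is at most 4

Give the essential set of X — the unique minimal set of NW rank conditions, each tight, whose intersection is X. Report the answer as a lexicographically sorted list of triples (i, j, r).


Propagating the 22 rank bounds to every northwest block:

  i=1: 0 0 0 0 0 0 0 1 1
  i=2: 0 0 0 1 1 1 1 2 2
  i=3: 0 1 1 2 2 2 2 3 3
  i=4: 0 1 1 2 2 2 3 4 4
  i=5: 1 2 2 3 3 3 4 5 5
  i=6: 1 2 2 3 3 3 4 5 6
  i=7: 1 2 3 4 4 4 5 6 7
  i=8: 1 2 3 4 4 5 6 7 8
  i=9: 1 2 3 4 5 6 7 8 9

the unique w with this rank table is (8, 4, 2, 7, 1, 9, 3, 6, 5).

|D(w)|=19, |Ess(w)|=8:

[(1, 7, 0), (2, 3, 0), (4, 1, 0), (4, 3, 1), (4, 6, 2), (6, 3, 2), (6, 6, 3), (8, 5, 4)]


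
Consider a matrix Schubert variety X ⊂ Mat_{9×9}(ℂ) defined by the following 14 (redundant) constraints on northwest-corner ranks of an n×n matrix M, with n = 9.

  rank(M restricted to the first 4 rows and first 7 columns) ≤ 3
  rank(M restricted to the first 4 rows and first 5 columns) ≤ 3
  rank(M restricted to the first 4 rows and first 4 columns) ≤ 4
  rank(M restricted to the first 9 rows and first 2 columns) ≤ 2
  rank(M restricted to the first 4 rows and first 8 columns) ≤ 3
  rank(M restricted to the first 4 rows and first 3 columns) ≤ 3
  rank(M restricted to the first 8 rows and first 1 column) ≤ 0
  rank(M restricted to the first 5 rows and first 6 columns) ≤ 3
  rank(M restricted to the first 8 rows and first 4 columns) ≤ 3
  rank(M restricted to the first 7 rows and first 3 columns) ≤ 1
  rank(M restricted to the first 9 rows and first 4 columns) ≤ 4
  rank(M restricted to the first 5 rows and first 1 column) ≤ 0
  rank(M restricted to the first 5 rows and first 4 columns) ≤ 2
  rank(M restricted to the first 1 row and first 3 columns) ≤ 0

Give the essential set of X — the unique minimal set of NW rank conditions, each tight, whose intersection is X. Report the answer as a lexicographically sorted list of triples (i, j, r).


Propagating the 14 rank bounds to every northwest block:

  0, 0, 0, 1, 1, 1, 1, 1, 1
  0, 1, 1, 2, 2, 2, 2, 2, 2
  0, 1, 1, 2, 3, 3, 3, 3, 3
  0, 1, 1, 2, 3, 3, 3, 3, 4
  0, 1, 1, 2, 3, 3, 4, 4, 5
  0, 1, 1, 2, 3, 4, 5, 5, 6
  0, 1, 1, 2, 3, 4, 5, 6, 7
  0, 1, 2, 3, 4, 5, 6, 7, 8
  1, 2, 3, 4, 5, 6, 7, 8, 9

giving w = (4, 2, 5, 9, 7, 6, 8, 3, 1) via Δ²R.

ℓ(w)=19; the 5 essential cells (i,j,r):

[(1, 3, 0), (4, 8, 3), (5, 6, 3), (7, 3, 1), (8, 1, 0)]


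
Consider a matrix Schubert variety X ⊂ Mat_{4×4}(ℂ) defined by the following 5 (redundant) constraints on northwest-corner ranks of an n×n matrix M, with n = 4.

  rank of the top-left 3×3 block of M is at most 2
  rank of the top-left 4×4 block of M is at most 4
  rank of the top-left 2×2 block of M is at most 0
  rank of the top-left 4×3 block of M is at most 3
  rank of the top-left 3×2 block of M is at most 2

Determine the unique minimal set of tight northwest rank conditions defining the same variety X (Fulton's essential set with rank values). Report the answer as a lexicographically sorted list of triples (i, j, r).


Computing R[i][j] = min implied NW-rank bound (n=4, 5 conditions):

  row 1: 0  0  1  1
  row 2: 0  0  1  2
  row 3: 1  1  2  3
  row 4: 1  2  3  4

the unique w with this rank table is (3, 4, 1, 2).

D(w) has 4 cells with 1 SE-corner; essential set:

[(2, 2, 0)]


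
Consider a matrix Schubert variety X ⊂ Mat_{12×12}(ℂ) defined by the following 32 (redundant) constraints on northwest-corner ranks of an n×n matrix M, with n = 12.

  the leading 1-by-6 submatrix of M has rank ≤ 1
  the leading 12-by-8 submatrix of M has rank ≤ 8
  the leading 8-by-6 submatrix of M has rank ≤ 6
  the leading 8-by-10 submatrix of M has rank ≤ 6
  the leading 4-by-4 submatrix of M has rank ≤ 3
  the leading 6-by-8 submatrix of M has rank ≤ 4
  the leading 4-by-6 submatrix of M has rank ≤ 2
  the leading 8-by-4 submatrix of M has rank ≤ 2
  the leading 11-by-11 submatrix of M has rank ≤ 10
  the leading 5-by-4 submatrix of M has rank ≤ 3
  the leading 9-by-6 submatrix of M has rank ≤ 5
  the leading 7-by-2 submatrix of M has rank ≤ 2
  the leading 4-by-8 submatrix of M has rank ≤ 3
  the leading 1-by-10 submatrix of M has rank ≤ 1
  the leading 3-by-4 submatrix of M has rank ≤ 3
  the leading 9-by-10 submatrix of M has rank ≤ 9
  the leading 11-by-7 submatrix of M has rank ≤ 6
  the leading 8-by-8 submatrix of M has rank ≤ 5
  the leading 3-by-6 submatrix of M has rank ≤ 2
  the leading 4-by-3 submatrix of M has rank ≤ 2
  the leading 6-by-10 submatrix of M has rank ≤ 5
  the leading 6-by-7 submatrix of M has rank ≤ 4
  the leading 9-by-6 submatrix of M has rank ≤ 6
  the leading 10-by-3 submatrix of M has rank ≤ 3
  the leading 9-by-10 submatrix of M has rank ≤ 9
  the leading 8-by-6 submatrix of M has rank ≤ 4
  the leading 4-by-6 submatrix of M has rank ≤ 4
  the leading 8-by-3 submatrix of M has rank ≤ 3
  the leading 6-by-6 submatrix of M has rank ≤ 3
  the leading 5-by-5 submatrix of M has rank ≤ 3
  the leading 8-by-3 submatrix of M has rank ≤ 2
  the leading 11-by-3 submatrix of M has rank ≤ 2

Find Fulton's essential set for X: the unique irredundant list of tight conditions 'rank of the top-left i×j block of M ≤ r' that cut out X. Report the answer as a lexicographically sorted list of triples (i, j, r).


The tightest implied rank at each (i,j), from the 32 conditions:

  row 1: 1 1 1 1 1 1 1 1 1 1 1 1
  row 2: 1 2 2 2 2 2 2 2 2 2 2 2
  row 3: 1 2 2 2 2 2 3 3 3 3 3 3
  row 4: 1 2 2 2 2 2 3 3 4 4 4 4
  row 5: 1 2 2 2 3 3 4 4 5 5 5 5
  row 6: 1 2 2 2 3 3 4 4 5 5 6 6
  row 7: 1 2 2 2 3 4 5 5 6 6 7 7
  row 8: 1 2 2 2 3 4 5 5 6 6 7 8
  row 9: 1 2 2 3 4 5 6 6 7 7 8 9
  row 10: 1 2 2 3 4 5 6 7 8 8 9 10
  row 11: 1 2 2 3 4 5 6 7 8 9 10 11
  row 12: 1 2 3 4 5 6 7 8 9 10 11 12

giving w = (1, 2, 7, 9, 5, 11, 6, 12, 4, 8, 10, 3) via Δ²R.

Rothe diagram D(w) (25 cells), 9 SE-corners (essential conditions):

[(4, 6, 2), (4, 8, 3), (6, 6, 3), (6, 8, 4), (6, 10, 5), (8, 4, 2), (8, 8, 5), (8, 10, 6), (11, 3, 2)]


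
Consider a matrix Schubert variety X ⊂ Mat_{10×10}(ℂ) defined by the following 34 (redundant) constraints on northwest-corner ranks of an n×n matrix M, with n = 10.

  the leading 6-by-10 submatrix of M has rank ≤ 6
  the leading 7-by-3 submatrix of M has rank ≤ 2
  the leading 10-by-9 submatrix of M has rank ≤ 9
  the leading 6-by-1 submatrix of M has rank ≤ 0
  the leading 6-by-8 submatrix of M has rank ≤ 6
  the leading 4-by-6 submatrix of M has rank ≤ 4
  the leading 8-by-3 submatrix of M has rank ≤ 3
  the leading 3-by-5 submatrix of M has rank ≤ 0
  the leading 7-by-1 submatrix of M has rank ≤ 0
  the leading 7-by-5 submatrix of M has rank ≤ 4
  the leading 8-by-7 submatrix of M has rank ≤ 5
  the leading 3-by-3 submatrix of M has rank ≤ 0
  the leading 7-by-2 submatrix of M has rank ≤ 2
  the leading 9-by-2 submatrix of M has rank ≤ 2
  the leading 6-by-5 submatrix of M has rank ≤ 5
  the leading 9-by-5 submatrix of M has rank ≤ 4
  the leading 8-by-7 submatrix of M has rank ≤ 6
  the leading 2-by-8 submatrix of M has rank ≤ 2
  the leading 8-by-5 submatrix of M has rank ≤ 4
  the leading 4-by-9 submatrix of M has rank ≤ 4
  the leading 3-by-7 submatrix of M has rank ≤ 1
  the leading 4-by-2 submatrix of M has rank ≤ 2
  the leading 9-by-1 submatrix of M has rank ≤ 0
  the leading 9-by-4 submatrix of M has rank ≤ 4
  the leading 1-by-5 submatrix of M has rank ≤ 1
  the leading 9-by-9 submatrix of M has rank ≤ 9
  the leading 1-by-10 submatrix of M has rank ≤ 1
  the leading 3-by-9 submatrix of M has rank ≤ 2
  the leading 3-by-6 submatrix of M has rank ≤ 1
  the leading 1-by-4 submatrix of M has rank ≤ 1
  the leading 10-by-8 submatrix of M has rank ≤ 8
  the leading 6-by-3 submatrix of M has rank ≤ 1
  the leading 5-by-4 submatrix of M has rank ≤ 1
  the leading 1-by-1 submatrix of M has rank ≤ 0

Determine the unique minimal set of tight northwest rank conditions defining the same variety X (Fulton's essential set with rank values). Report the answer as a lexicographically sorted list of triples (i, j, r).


Computing R[i][j] = min implied NW-rank bound (n=10, 34 conditions):

  0 0 0 0 0 1 1 1 1 1
  0 0 0 0 0 1 1 2 2 2
  0 0 0 0 0 1 1 2 2 3
  0 1 1 1 1 2 2 3 3 4
  0 1 1 1 2 3 3 4 4 5
  0 1 1 2 3 4 4 5 5 6
  0 1 2 3 4 5 5 6 6 7
  0 1 2 3 4 5 5 6 7 8
  0 1 2 3 4 5 6 7 8 9
  1 2 3 4 5 6 7 8 9 10

second differences of R give the permutation w = (6, 8, 10, 2, 5, 4, 3, 9, 7, 1).

D(w) has 28 cells with 7 SE-corners; essential set:

[(3, 5, 0), (3, 7, 1), (3, 9, 2), (5, 4, 1), (6, 3, 1), (8, 7, 5), (9, 1, 0)]
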